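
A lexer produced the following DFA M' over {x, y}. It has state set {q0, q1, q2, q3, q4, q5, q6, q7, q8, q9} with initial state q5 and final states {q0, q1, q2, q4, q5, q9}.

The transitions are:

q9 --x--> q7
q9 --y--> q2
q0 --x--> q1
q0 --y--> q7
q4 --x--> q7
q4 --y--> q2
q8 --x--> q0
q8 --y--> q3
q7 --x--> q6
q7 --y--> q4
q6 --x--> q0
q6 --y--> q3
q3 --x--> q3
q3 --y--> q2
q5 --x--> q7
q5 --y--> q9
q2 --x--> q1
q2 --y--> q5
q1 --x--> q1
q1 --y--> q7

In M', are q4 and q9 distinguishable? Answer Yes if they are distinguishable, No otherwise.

No

Reachable states from the start: {q0,q1,q2,q3,q4,q5,q6,q7,q9}. Unreachable: {q8} — drop them.
Start with accepting vs non-accepting: {q0,q1,q2,q4,q5,q9} | {q3,q6,q7}.
Split {q0,q1,q2,q4,q5,q9} by δ(·,x) → {q0,q1,q2} and {q4,q5,q9}.
Split {q0,q1,q2} by δ(·,y) → {q0,q1} and {q2}.
Refine {q3,q6,q7} on symbol x: members go to different blocks, giving {q3,q7} and {q6}.
Split {q3,q7} by δ(·,x) → {q3} and {q7}.
On input y, block {q4,q5,q9} splits into {q4,q9} and {q5}.
Stable partition: {q0,q1} | {q3} | {q4,q9} | {q2} | {q6} | {q7} | {q5} — 7 equivalence classes.
q4 and q9 lie in the same block of the stable partition, so they are equivalent — no string distinguishes them.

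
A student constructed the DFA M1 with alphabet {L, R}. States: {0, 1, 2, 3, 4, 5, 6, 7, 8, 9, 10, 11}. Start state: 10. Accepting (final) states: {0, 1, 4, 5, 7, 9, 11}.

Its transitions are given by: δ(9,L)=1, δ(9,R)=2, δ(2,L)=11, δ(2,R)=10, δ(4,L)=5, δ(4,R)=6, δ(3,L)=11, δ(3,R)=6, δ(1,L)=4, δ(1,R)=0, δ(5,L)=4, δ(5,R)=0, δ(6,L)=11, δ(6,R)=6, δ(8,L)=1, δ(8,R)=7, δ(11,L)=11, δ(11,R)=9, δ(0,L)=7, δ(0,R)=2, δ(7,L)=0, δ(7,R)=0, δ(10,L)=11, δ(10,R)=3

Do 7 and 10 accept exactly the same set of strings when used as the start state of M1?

No

Reachable states from the start: {0,1,2,3,4,5,6,7,9,10,11}. Unreachable: {8} — drop them.
P0 = {0,1,4,5,7,9,11} | {2,3,6,10}.
Split {0,1,4,5,7,9,11} by δ(·,R) → {1,5,7,11} and {0,4,9}.
On input L, block {1,5,7,11} splits into {1,5,7} and {11}.
No further refinement is possible. Final partition (4 blocks): {1,5,7} | {2,3,6,10} | {0,4,9} | {11}.
7 and 10 end up in different blocks, so they are distinguishable. For instance, the string 'ε' is accepted from only 7.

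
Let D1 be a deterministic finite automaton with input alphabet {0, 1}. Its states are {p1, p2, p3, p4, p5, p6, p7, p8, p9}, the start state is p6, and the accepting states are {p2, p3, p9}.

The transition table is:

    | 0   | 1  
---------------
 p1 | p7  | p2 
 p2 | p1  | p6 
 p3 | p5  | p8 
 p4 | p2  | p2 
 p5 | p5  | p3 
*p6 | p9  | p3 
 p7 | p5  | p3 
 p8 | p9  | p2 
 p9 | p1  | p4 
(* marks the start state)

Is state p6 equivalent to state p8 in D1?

Yes

Initial partition by acceptance: {p2,p3,p9} | {p1,p4,p5,p6,p7,p8}.
Refine {p1,p4,p5,p6,p7,p8} on symbol 0: members go to different blocks, giving {p1,p5,p7} and {p4,p6,p8}.
No further refinement is possible. Final partition (3 blocks): {p2,p3,p9} | {p1,p5,p7} | {p4,p6,p8}.
p6 and p8 lie in the same block of the stable partition, so they are equivalent — no string distinguishes them.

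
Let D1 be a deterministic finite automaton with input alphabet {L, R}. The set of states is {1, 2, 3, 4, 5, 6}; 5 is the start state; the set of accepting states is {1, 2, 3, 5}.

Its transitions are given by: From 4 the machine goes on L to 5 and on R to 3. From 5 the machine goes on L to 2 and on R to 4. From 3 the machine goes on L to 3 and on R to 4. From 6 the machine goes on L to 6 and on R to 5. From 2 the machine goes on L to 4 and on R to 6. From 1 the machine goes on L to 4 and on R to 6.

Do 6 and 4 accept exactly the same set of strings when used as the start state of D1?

No

Reachable states from the start: {2,3,4,5,6}. Unreachable: {1} — drop them.
P0 = {2,3,5} | {4,6}.
Refine {2,3,5} on symbol L: members go to different blocks, giving {3,5} and {2}.
Split {3,5} by δ(·,L) → {3} and {5}.
Refine {4,6} on symbol L: members go to different blocks, giving {4} and {6}.
The partition is now stable with 5 blocks: {3} | {4} | {2} | {5} | {6}.
6 and 4 end up in different blocks, so they are distinguishable. For instance, the string 'L' is accepted from only 4.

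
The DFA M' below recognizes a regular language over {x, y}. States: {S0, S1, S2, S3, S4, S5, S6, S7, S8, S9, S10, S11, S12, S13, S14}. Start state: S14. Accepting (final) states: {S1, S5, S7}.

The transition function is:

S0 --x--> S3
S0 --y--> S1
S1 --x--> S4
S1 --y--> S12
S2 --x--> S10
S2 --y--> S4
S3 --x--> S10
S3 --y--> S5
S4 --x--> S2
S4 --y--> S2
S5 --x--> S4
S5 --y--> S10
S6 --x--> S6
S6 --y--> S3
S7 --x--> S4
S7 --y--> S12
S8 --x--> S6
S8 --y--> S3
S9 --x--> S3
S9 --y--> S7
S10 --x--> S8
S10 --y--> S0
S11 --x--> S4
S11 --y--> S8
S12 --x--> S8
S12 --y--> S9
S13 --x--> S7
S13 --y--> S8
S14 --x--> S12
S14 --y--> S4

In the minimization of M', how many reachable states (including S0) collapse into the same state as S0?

2

First remove the unreachable states {S11,S13}; 13 states remain.
P0 = {S1,S5,S7} | {S0,S2,S3,S4,S6,S8,S9,S10,S12,S14}.
Split {S0,S2,S3,S4,S6,S8,S9,S10,S12,S14} by δ(·,y) → {S2,S4,S6,S8,S10,S12,S14} and {S0,S3,S9}.
Split {S2,S4,S6,S8,S10,S12,S14} by δ(·,y) → {S6,S8,S10,S12} and {S2,S4,S14}.
Split {S0,S3,S9} by δ(·,x) → {S0,S9} and {S3}.
Refine {S6,S8,S10,S12} on symbol y: members go to different blocks, giving {S6,S8} and {S10,S12}.
Split {S2,S4,S14} by δ(·,x) → {S2,S14} and {S4}.
Stable partition: {S1,S5,S7} | {S6,S8} | {S0,S9} | {S2,S14} | {S3} | {S10,S12} | {S4} — 7 equivalence classes.
The equivalence class containing S0 is {S0,S9}, of size 2.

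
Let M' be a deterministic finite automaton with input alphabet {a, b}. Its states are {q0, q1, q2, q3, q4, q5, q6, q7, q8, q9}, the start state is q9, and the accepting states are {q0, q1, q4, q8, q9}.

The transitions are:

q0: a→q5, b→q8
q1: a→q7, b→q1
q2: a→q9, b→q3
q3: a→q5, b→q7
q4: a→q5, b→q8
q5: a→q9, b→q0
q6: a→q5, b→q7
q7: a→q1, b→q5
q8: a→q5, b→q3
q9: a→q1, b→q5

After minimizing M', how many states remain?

States {q2,q4,q6} cannot be reached from the start state, so discard them.
P0 = {q0,q1,q8,q9} | {q3,q5,q7}.
Split {q0,q1,q8,q9} by δ(·,a) → {q0,q1,q8} and {q9}.
Refine {q0,q1,q8} on symbol b: members go to different blocks, giving {q0,q1} and {q8}.
Refine {q0,q1} on symbol b: members go to different blocks, giving {q0} and {q1}.
Refine {q3,q5,q7} on symbol a: members go to different blocks, giving {q3} and {q5} and {q7}.
Stable partition: {q0} | {q3} | {q9} | {q8} | {q1} | {q5} | {q7} — 7 equivalence classes.

7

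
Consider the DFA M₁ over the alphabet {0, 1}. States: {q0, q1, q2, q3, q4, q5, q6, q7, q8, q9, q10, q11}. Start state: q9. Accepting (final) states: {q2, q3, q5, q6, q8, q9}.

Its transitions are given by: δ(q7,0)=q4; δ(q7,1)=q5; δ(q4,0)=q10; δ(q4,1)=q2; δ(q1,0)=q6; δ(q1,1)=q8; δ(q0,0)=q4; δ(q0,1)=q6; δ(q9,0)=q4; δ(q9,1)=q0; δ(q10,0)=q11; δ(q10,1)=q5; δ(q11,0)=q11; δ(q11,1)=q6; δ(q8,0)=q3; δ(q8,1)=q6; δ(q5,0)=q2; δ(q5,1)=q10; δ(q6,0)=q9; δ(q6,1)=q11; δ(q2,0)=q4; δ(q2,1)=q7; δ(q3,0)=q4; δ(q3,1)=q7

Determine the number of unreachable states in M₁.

BFS from q9 reaches {q0, q2, q4, q5, q6, q7, q9, q10, q11}; the 3 state(s) q1, q3, q8 are never visited.

3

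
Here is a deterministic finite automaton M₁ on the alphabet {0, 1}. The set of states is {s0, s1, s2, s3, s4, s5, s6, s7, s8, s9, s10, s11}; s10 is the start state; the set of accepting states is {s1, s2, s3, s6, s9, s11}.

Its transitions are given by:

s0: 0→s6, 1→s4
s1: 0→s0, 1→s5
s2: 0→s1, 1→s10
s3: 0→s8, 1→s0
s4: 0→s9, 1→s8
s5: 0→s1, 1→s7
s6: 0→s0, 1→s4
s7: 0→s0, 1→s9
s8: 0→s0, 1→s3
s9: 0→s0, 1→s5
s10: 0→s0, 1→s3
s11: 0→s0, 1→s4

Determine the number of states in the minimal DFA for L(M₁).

Reachable states from the start: {s0,s1,s3,s4,s5,s6,s7,s8,s9,s10}. Unreachable: {s2,s11} — drop them.
Initial partition by acceptance: {s1,s3,s6,s9} | {s0,s4,s5,s7,s8,s10}.
Split {s0,s4,s5,s7,s8,s10} by δ(·,0) → {s0,s4,s5} and {s7,s8,s10}.
Refine {s1,s3,s6,s9} on symbol 0: members go to different blocks, giving {s1,s6,s9} and {s3}.
On input 1, block {s0,s4,s5} splits into {s4,s5} and {s0}.
Refine {s7,s8,s10} on symbol 1: members go to different blocks, giving {s8,s10} and {s7}.
Split {s4,s5} by δ(·,1) → {s4} and {s5}.
Refine {s1,s6,s9} on symbol 1: members go to different blocks, giving {s1,s9} and {s6}.
No further refinement is possible. Final partition (8 blocks): {s1,s9} | {s4} | {s8,s10} | {s3} | {s0} | {s7} | {s5} | {s6}.

8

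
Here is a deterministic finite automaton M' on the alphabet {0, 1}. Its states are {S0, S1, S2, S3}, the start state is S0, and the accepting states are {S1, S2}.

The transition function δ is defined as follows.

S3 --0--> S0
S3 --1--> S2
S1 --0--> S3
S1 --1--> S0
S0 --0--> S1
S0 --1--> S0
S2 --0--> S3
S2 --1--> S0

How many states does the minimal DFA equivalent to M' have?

All states are reachable from the start state.
P0 = {S1,S2} | {S0,S3}.
Split {S0,S3} by δ(·,0) → {S0} and {S3}.
Stable partition: {S1,S2} | {S0} | {S3} — 3 equivalence classes.

3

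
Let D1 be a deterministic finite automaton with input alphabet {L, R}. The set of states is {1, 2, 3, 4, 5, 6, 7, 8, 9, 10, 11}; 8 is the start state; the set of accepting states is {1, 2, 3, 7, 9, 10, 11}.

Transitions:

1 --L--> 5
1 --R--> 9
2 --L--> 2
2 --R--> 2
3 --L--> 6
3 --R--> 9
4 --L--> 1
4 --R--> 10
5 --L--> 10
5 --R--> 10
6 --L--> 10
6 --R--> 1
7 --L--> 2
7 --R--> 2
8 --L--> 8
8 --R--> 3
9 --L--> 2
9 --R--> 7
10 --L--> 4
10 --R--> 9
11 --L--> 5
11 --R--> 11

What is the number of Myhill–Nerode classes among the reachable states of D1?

Reachable states from the start: {1,2,3,4,5,6,7,8,9,10}. Unreachable: {11} — drop them.
Start with accepting vs non-accepting: {1,2,3,7,9,10} | {4,5,6,8}.
Refine {1,2,3,7,9,10} on symbol L: members go to different blocks, giving {1,3,10} and {2,7,9}.
Refine {4,5,6,8} on symbol L: members go to different blocks, giving {4,5,6} and {8}.
No further refinement is possible. Final partition (4 blocks): {1,3,10} | {4,5,6} | {2,7,9} | {8}.

4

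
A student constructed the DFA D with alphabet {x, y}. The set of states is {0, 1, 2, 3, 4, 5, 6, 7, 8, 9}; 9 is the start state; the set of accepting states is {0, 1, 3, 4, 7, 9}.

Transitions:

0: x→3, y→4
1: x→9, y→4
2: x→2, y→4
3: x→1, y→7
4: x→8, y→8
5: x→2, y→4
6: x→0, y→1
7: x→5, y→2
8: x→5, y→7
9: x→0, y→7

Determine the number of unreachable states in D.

No path from 9 leads to 6; the other 9 states are all reachable.

1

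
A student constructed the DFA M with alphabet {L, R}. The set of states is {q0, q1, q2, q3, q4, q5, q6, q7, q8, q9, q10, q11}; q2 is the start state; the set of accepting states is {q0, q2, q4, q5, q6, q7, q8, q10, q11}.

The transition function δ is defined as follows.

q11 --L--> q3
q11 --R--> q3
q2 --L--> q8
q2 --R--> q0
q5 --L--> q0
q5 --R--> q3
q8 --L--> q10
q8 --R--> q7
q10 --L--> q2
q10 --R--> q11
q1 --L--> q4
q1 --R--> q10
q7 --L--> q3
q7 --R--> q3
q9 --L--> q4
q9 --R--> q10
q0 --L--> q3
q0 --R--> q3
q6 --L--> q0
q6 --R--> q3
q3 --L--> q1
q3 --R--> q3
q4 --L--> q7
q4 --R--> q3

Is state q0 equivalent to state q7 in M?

Yes

Reachable states from the start: {q0,q1,q2,q3,q4,q7,q8,q10,q11}. Unreachable: {q5,q6,q9} — drop them.
Start with accepting vs non-accepting: {q0,q2,q4,q7,q8,q10,q11} | {q1,q3}.
On input L, block {q0,q2,q4,q7,q8,q10,q11} splits into {q2,q4,q8,q10} and {q0,q7,q11}.
Split {q2,q4,q8,q10} by δ(·,L) → {q2,q8,q10} and {q4}.
Split {q1,q3} by δ(·,L) → {q1} and {q3}.
The partition is now stable with 5 blocks: {q2,q8,q10} | {q1} | {q0,q7,q11} | {q4} | {q3}.
q0 and q7 lie in the same block of the stable partition, so they are equivalent — no string distinguishes them.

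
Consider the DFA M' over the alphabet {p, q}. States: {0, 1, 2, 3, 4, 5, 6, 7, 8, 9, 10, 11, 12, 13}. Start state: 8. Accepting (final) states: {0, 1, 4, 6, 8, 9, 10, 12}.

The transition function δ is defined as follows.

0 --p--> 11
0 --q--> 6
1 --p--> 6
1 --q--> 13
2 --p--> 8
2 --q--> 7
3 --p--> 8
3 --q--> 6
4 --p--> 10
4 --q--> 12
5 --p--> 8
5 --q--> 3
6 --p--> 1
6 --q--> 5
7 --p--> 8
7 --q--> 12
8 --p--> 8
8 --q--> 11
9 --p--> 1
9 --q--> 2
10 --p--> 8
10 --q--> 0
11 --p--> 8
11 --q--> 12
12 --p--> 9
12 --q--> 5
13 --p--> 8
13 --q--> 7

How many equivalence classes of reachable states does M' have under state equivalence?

4

Reachable states from the start: {1,2,3,5,6,7,8,9,11,12,13}. Unreachable: {0,4,10} — drop them.
P0 = {1,6,8,9,12} | {2,3,5,7,11,13}.
On input q, block {2,3,5,7,11,13} splits into {2,5,13} and {3,7,11}.
Split {1,6,8,9,12} by δ(·,q) → {1,6,9,12} and {8}.
No further refinement is possible. Final partition (4 blocks): {1,6,9,12} | {2,5,13} | {3,7,11} | {8}.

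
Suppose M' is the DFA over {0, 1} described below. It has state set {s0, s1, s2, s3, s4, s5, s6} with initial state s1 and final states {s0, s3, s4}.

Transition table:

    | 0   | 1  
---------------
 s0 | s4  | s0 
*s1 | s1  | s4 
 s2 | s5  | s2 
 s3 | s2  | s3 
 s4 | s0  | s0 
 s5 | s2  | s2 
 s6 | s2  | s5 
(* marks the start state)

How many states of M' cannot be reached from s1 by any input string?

Starting at s1 and following transitions, the reachable set is {s0, s1, s4}. That leaves s2, s3, s5, s6 unreachable — 4 in total.

4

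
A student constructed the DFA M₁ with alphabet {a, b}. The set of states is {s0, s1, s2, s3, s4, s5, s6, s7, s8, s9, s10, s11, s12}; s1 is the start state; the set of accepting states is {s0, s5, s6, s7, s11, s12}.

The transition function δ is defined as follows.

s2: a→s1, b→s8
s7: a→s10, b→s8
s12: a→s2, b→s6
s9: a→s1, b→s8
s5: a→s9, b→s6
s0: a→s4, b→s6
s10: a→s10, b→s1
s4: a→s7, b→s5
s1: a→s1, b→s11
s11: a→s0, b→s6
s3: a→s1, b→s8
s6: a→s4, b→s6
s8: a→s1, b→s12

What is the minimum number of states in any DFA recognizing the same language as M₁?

9

Reachable states from the start: {s0,s1,s2,s4,s5,s6,s7,s8,s9,s10,s11,s12}. Unreachable: {s3} — drop them.
Initial partition by acceptance: {s0,s5,s6,s7,s11,s12} | {s1,s2,s4,s8,s9,s10}.
Refine {s0,s5,s6,s7,s11,s12} on symbol a: members go to different blocks, giving {s0,s5,s6,s7,s12} and {s11}.
Split {s0,s5,s6,s7,s12} by δ(·,b) → {s0,s5,s6,s12} and {s7}.
On input a, block {s1,s2,s4,s8,s9,s10} splits into {s1,s2,s8,s9,s10} and {s4}.
Split {s0,s5,s6,s12} by δ(·,a) → {s0,s6} and {s5,s12}.
On input b, block {s1,s2,s8,s9,s10} splits into {s2,s9,s10} and {s1} and {s8}.
Split {s2,s9,s10} by δ(·,a) → {s2,s9} and {s10}.
The partition is now stable with 9 blocks: {s0,s6} | {s2,s9} | {s11} | {s7} | {s4} | {s5,s12} | {s1} | {s8} | {s10}.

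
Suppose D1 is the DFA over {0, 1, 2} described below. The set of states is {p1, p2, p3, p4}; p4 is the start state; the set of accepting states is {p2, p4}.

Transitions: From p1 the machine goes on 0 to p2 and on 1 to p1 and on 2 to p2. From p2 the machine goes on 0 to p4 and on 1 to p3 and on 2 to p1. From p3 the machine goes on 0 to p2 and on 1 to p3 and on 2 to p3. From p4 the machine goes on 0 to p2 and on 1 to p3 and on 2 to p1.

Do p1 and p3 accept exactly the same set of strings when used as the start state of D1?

No

Every state is reachable, so we keep all 4.
Start with accepting vs non-accepting: {p2,p4} | {p1,p3}.
Split {p1,p3} by δ(·,2) → {p1} and {p3}.
No further refinement is possible. Final partition (3 blocks): {p2,p4} | {p1} | {p3}.
p1 and p3 end up in different blocks, so they are distinguishable. For instance, the string '2' is accepted from only p1.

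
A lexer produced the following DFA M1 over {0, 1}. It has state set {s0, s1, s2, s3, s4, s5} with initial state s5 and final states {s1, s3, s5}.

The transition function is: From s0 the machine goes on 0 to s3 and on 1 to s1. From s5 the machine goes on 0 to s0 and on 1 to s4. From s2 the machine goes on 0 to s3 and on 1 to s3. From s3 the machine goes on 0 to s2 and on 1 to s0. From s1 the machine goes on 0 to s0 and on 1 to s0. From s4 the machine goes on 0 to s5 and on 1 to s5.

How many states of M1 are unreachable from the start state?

Exploring from s5, all states are eventually visited, so none are unreachable.

0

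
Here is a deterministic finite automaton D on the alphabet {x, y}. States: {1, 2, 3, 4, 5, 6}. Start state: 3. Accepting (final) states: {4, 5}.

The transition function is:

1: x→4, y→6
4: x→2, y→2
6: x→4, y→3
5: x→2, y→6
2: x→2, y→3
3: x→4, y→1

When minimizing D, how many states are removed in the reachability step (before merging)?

Starting at 3 and following transitions, the reachable set is {1, 2, 3, 4, 6}. That leaves 5 unreachable — 1 in total.

1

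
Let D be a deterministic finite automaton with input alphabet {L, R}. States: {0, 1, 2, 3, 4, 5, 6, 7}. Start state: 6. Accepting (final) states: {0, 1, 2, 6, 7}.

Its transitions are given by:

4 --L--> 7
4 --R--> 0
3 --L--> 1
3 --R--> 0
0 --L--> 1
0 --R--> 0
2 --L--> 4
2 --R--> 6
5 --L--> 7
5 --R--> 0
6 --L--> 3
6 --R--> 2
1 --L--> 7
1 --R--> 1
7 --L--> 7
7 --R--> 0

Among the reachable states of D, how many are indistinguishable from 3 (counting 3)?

First remove the unreachable states {5}; 7 states remain.
Initial partition by acceptance: {0,1,2,6,7} | {3,4}.
Refine {0,1,2,6,7} on symbol L: members go to different blocks, giving {0,1,7} and {2,6}.
The partition is now stable with 3 blocks: {0,1,7} | {3,4} | {2,6}.
State 3 belongs to the block {3,4}, which has 2 states.

2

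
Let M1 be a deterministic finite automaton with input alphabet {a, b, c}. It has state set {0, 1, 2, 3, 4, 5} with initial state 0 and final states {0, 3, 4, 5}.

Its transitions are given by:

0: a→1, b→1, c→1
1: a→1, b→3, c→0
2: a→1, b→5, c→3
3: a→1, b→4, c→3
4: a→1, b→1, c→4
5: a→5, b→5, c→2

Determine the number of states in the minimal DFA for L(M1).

First remove the unreachable states {2,5}; 4 states remain.
Start with accepting vs non-accepting: {0,3,4} | {1}.
Split {0,3,4} by δ(·,b) → {0,4} and {3}.
On input c, block {0,4} splits into {0} and {4}.
The partition is now stable with 4 blocks: {0} | {1} | {3} | {4}.

4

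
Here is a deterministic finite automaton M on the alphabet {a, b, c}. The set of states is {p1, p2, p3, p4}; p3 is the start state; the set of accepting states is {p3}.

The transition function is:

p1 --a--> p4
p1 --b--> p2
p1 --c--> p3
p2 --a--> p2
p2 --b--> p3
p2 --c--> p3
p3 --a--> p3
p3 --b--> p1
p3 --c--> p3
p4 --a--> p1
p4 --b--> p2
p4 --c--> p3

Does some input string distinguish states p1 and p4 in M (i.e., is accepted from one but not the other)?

No

Start with accepting vs non-accepting: {p3} | {p1,p2,p4}.
On input b, block {p1,p2,p4} splits into {p1,p4} and {p2}.
No further refinement is possible. Final partition (3 blocks): {p3} | {p1,p4} | {p2}.
p1 and p4 lie in the same block of the stable partition, so they are equivalent — no string distinguishes them.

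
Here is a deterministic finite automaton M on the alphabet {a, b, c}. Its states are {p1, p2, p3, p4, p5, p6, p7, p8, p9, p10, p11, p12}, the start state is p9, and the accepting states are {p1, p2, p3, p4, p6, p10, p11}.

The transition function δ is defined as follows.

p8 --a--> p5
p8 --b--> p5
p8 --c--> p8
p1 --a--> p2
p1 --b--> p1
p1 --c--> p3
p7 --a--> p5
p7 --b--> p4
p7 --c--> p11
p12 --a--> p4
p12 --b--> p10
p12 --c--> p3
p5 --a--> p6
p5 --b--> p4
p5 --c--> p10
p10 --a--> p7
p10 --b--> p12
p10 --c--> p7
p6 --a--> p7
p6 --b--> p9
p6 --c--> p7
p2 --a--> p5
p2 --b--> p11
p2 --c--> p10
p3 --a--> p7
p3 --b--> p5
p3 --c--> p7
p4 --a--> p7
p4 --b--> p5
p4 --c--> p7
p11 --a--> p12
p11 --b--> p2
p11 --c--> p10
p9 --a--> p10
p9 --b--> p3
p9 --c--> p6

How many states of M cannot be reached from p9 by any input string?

2

Starting at p9 and following transitions, the reachable set is {p2, p3, p4, p5, p6, p7, p9, p10, p11, p12}. That leaves p1, p8 unreachable — 2 in total.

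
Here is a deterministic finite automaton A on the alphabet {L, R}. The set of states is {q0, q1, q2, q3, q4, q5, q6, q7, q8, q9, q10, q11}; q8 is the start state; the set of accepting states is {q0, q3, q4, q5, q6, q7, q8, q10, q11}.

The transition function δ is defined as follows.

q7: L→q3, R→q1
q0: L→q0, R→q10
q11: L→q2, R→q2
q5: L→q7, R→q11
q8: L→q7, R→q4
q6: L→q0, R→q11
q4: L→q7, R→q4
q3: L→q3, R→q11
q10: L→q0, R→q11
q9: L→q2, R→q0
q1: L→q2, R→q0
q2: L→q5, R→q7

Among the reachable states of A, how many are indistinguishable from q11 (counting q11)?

First remove the unreachable states {q6,q9}; 10 states remain.
P0 = {q0,q3,q4,q5,q7,q8,q10,q11} | {q1,q2}.
Split {q0,q3,q4,q5,q7,q8,q10,q11} by δ(·,L) → {q0,q3,q4,q5,q7,q8,q10} and {q11}.
Refine {q0,q3,q4,q5,q7,q8,q10} on symbol R: members go to different blocks, giving {q0,q4,q8} and {q3,q5,q10} and {q7}.
Split {q0,q4,q8} by δ(·,L) → {q4,q8} and {q0}.
Split {q1,q2} by δ(·,L) → {q1} and {q2}.
On input L, block {q3,q5,q10} splits into {q3} and {q5} and {q10}.
Stable partition: {q4,q8} | {q1} | {q11} | {q3} | {q7} | {q0} | {q2} | {q5} | {q10} — 9 equivalence classes.
The equivalence class containing q11 is {q11}, of size 1.

1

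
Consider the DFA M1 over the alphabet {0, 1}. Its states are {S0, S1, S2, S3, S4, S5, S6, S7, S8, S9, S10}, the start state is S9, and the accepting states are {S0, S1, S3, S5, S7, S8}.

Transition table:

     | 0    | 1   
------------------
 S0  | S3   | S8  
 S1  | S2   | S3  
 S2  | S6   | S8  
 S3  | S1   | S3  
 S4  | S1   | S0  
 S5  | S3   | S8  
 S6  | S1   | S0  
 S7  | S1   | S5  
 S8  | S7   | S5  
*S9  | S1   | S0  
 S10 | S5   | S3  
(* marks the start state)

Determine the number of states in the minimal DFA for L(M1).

7

Reachable states from the start: {S0,S1,S2,S3,S5,S6,S7,S8,S9}. Unreachable: {S4,S10} — drop them.
P0 = {S0,S1,S3,S5,S7,S8} | {S2,S6,S9}.
On input 0, block {S0,S1,S3,S5,S7,S8} splits into {S0,S3,S5,S7,S8} and {S1}.
Split {S0,S3,S5,S7,S8} by δ(·,0) → {S0,S5,S8} and {S3,S7}.
Refine {S2,S6,S9} on symbol 0: members go to different blocks, giving {S6,S9} and {S2}.
Split {S3,S7} by δ(·,1) → {S3} and {S7}.
Split {S0,S5,S8} by δ(·,0) → {S0,S5} and {S8}.
No further refinement is possible. Final partition (7 blocks): {S0,S5} | {S6,S9} | {S1} | {S3} | {S2} | {S7} | {S8}.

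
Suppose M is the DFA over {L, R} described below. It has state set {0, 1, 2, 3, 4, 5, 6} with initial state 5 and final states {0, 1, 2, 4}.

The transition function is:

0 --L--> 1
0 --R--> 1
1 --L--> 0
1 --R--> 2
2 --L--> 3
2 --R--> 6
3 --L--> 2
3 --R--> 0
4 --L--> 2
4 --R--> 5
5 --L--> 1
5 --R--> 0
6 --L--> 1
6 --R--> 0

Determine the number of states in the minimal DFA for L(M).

States {4} cannot be reached from the start state, so discard them.
P0 = {0,1,2} | {3,5,6}.
Split {0,1,2} by δ(·,L) → {0,1} and {2}.
On input R, block {0,1} splits into {0} and {1}.
On input L, block {3,5,6} splits into {5,6} and {3}.
Stable partition: {0} | {5,6} | {2} | {1} | {3} — 5 equivalence classes.

5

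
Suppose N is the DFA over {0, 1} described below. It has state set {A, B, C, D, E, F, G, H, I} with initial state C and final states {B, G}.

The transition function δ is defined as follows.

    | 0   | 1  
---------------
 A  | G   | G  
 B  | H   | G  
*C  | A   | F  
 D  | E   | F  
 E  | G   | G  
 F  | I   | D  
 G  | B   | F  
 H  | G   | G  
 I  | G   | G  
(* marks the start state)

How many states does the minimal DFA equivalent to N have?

All states are reachable from the start state.
Start with accepting vs non-accepting: {B,G} | {A,C,D,E,F,H,I}.
On input 0, block {B,G} splits into {B} and {G}.
Split {A,C,D,E,F,H,I} by δ(·,0) → {A,E,H,I} and {C,D,F}.
Stable partition: {B} | {A,E,H,I} | {G} | {C,D,F} — 4 equivalence classes.

4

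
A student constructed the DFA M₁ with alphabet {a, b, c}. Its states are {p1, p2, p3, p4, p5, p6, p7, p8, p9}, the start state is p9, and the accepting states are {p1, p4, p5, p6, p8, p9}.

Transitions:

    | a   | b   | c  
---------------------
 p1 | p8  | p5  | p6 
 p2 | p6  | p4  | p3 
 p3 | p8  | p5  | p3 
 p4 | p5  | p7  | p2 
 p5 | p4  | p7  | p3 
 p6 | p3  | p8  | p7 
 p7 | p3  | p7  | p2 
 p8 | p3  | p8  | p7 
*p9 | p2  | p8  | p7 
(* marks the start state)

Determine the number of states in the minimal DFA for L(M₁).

4

States {p1} cannot be reached from the start state, so discard them.
P0 = {p4,p5,p6,p8,p9} | {p2,p3,p7}.
Refine {p4,p5,p6,p8,p9} on symbol a: members go to different blocks, giving {p6,p8,p9} and {p4,p5}.
Split {p2,p3,p7} by δ(·,a) → {p2,p3} and {p7}.
The partition is now stable with 4 blocks: {p6,p8,p9} | {p2,p3} | {p4,p5} | {p7}.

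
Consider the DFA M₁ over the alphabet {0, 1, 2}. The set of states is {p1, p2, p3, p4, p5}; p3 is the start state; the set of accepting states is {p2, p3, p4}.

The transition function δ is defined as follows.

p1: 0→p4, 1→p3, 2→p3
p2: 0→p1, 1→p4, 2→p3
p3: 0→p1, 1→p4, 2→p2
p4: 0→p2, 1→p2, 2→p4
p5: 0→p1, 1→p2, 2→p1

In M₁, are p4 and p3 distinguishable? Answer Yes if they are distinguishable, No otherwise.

Reachable states from the start: {p1,p2,p3,p4}. Unreachable: {p5} — drop them.
P0 = {p2,p3,p4} | {p1}.
Refine {p2,p3,p4} on symbol 0: members go to different blocks, giving {p2,p3} and {p4}.
No further refinement is possible. Final partition (3 blocks): {p2,p3} | {p1} | {p4}.
p4 and p3 end up in different blocks, so they are distinguishable. For instance, the string '0' is accepted from only p4.

Yes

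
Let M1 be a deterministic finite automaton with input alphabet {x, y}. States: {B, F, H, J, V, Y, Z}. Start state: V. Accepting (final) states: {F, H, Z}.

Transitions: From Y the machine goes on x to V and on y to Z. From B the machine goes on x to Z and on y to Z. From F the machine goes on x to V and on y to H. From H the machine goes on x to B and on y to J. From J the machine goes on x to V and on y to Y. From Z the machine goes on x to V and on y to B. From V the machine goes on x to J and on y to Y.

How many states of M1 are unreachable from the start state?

2

Starting at V and following transitions, the reachable set is {B, J, V, Y, Z}. That leaves F, H unreachable — 2 in total.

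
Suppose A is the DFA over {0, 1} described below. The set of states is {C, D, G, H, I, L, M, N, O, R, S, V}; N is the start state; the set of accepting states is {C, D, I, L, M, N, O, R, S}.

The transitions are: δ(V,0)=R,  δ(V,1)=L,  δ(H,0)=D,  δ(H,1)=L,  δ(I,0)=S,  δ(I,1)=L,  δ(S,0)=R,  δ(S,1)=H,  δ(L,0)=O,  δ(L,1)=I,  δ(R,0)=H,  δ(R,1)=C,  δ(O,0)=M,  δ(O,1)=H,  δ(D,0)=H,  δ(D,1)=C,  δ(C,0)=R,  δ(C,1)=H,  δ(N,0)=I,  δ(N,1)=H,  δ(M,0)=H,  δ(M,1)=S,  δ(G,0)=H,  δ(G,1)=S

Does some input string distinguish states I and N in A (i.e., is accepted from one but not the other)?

Yes

States {G,V} cannot be reached from the start state, so discard them.
P0 = {C,D,I,L,M,N,O,R,S} | {H}.
Refine {C,D,I,L,M,N,O,R,S} on symbol 0: members go to different blocks, giving {C,I,L,N,O,S} and {D,M,R}.
On input 0, block {C,I,L,N,O,S} splits into {I,L,N} and {C,O,S}.
On input 0, block {I,L,N} splits into {I,L} and {N}.
The partition is now stable with 5 blocks: {I,L} | {H} | {D,M,R} | {C,O,S} | {N}.
I and N end up in different blocks, so they are distinguishable. For instance, the string '1' is accepted from only I.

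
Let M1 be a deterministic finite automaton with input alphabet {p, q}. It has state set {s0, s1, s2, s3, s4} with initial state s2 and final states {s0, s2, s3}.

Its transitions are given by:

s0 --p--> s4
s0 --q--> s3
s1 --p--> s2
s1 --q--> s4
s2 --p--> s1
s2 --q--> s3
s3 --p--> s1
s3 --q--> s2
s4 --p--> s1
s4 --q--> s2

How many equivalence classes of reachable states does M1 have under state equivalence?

First remove the unreachable states {s0}; 4 states remain.
P0 = {s2,s3} | {s1,s4}.
On input p, block {s1,s4} splits into {s1} and {s4}.
The partition is now stable with 3 blocks: {s2,s3} | {s1} | {s4}.

3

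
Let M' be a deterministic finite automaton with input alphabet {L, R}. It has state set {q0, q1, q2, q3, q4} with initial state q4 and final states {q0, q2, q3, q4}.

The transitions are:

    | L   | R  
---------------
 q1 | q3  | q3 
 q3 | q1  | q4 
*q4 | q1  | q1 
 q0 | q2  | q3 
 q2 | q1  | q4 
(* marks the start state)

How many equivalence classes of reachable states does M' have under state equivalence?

3

States {q0,q2} cannot be reached from the start state, so discard them.
Initial partition by acceptance: {q3,q4} | {q1}.
Refine {q3,q4} on symbol R: members go to different blocks, giving {q3} and {q4}.
Stable partition: {q3} | {q1} | {q4} — 3 equivalence classes.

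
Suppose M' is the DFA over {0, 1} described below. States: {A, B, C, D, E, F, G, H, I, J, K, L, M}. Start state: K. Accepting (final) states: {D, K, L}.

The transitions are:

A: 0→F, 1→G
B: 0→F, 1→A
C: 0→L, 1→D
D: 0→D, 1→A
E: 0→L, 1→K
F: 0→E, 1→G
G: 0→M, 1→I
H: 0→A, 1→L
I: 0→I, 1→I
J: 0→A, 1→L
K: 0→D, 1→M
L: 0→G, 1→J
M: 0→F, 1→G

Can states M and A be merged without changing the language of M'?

Yes

States {B,C,H} cannot be reached from the start state, so discard them.
P0 = {D,K,L} | {A,E,F,G,I,J,M}.
On input 0, block {D,K,L} splits into {D,K} and {L}.
Refine {A,E,F,G,I,J,M} on symbol 0: members go to different blocks, giving {A,F,G,I,J,M} and {E}.
Split {A,F,G,I,J,M} by δ(·,0) → {A,G,I,J,M} and {F}.
Refine {A,G,I,J,M} on symbol 0: members go to different blocks, giving {G,I,J} and {A,M}.
On input 0, block {G,I,J} splits into {G,J} and {I}.
Refine {G,J} on symbol 1: members go to different blocks, giving {G} and {J}.
No further refinement is possible. Final partition (8 blocks): {D,K} | {G} | {L} | {E} | {F} | {A,M} | {I} | {J}.
M and A lie in the same block of the stable partition, so they are equivalent — no string distinguishes them.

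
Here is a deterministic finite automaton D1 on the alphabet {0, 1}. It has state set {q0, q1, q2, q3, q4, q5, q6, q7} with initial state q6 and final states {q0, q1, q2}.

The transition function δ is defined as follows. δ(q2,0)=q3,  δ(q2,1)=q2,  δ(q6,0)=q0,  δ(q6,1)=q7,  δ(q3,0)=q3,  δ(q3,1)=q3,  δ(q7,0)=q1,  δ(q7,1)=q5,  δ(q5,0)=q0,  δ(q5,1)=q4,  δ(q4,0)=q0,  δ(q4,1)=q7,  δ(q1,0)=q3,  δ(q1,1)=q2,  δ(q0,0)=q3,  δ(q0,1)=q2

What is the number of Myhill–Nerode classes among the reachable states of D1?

All states are reachable from the start state.
P0 = {q0,q1,q2} | {q3,q4,q5,q6,q7}.
Refine {q3,q4,q5,q6,q7} on symbol 0: members go to different blocks, giving {q4,q5,q6,q7} and {q3}.
No further refinement is possible. Final partition (3 blocks): {q0,q1,q2} | {q4,q5,q6,q7} | {q3}.

3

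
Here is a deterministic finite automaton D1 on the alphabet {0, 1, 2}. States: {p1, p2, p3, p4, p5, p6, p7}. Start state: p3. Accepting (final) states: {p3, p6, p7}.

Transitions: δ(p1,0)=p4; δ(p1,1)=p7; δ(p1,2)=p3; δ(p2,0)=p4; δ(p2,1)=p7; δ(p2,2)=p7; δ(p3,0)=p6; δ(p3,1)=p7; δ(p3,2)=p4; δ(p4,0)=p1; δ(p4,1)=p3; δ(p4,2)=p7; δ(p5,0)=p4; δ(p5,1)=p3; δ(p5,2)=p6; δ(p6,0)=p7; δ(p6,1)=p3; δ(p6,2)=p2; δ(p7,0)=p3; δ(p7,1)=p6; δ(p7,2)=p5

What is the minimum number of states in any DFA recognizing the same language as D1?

Every state is reachable, so we keep all 7.
Start with accepting vs non-accepting: {p3,p6,p7} | {p1,p2,p4,p5}.
The partition is now stable with 2 blocks: {p3,p6,p7} | {p1,p2,p4,p5}.

2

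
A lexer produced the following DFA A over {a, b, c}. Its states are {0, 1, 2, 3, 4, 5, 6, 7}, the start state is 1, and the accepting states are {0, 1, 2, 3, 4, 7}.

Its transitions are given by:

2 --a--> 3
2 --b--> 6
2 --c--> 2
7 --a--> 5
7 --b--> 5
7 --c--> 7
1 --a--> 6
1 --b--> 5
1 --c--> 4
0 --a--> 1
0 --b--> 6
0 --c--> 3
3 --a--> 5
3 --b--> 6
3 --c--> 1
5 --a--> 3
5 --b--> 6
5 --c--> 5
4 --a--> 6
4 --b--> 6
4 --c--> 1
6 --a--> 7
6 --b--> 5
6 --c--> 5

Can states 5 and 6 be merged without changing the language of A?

First remove the unreachable states {0,2}; 6 states remain.
Initial partition by acceptance: {1,3,4,7} | {5,6}.
No further refinement is possible. Final partition (2 blocks): {1,3,4,7} | {5,6}.
5 and 6 lie in the same block of the stable partition, so they are equivalent — no string distinguishes them.

Yes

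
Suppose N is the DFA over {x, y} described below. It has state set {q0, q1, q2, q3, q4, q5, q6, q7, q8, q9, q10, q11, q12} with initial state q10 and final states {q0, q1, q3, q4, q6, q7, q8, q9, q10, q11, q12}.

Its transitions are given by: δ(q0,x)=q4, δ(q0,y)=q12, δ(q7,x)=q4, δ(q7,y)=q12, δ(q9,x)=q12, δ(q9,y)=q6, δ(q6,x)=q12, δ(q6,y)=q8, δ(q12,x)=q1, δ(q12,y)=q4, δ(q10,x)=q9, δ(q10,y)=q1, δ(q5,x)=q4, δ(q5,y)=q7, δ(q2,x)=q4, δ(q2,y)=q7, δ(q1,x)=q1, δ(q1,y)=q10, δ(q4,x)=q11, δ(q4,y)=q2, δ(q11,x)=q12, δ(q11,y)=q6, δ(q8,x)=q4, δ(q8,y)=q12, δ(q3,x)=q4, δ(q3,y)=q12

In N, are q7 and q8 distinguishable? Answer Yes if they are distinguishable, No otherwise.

No

Reachable states from the start: {q1,q2,q4,q6,q7,q8,q9,q10,q11,q12}. Unreachable: {q0,q3,q5} — drop them.
Start with accepting vs non-accepting: {q1,q4,q6,q7,q8,q9,q10,q11,q12} | {q2}.
Refine {q1,q4,q6,q7,q8,q9,q10,q11,q12} on symbol y: members go to different blocks, giving {q1,q6,q7,q8,q9,q10,q11,q12} and {q4}.
Refine {q1,q6,q7,q8,q9,q10,q11,q12} on symbol x: members go to different blocks, giving {q1,q6,q9,q10,q11,q12} and {q7,q8}.
On input y, block {q1,q6,q9,q10,q11,q12} splits into {q1,q9,q10,q11} and {q6} and {q12}.
On input x, block {q1,q9,q10,q11} splits into {q1,q10} and {q9,q11}.
Refine {q1,q10} on symbol x: members go to different blocks, giving {q1} and {q10}.
Stable partition: {q1} | {q2} | {q4} | {q7,q8} | {q6} | {q12} | {q9,q11} | {q10} — 8 equivalence classes.
q7 and q8 lie in the same block of the stable partition, so they are equivalent — no string distinguishes them.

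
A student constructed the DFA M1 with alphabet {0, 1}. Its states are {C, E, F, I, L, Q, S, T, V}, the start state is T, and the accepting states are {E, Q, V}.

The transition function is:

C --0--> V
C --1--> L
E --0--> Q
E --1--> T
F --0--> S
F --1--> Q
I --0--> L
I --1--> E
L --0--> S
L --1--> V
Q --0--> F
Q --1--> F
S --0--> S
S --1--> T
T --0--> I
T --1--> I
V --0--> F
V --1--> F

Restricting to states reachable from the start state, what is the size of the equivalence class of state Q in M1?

2

First remove the unreachable states {C}; 8 states remain.
P0 = {E,Q,V} | {F,I,L,S,T}.
Split {E,Q,V} by δ(·,0) → {Q,V} and {E}.
Split {F,I,L,S,T} by δ(·,1) → {F,L} and {S,T} and {I}.
On input 0, block {S,T} splits into {S} and {T}.
Stable partition: {Q,V} | {F,L} | {E} | {S} | {I} | {T} — 6 equivalence classes.
State Q belongs to the block {Q,V}, which has 2 states.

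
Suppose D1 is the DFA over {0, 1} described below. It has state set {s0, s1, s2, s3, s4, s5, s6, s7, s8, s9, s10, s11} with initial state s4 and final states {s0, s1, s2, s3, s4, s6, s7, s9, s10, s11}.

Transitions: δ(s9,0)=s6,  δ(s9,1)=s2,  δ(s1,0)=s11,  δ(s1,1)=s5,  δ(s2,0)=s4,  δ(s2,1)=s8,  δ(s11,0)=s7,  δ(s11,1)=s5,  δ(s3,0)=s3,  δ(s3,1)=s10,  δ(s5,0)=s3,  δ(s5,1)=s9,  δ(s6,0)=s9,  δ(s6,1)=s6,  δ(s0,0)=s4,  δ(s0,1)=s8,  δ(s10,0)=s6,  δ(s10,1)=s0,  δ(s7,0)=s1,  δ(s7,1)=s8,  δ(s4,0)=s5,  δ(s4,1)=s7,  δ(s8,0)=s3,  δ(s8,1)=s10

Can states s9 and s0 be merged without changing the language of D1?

No

P0 = {s0,s1,s2,s3,s4,s6,s7,s9,s10,s11} | {s5,s8}.
Split {s0,s1,s2,s3,s4,s6,s7,s9,s10,s11} by δ(·,0) → {s0,s1,s2,s3,s6,s7,s9,s10,s11} and {s4}.
Refine {s0,s1,s2,s3,s6,s7,s9,s10,s11} on symbol 0: members go to different blocks, giving {s1,s3,s6,s7,s9,s10,s11} and {s0,s2}.
Split {s1,s3,s6,s7,s9,s10,s11} by δ(·,1) → {s1,s7,s11} and {s3,s6} and {s9,s10}.
On input 0, block {s3,s6} splits into {s3} and {s6}.
Stable partition: {s1,s7,s11} | {s5,s8} | {s4} | {s0,s2} | {s3} | {s9,s10} | {s6} — 7 equivalence classes.
s9 and s0 end up in different blocks, so they are distinguishable. For instance, the string '1' is accepted from only s9.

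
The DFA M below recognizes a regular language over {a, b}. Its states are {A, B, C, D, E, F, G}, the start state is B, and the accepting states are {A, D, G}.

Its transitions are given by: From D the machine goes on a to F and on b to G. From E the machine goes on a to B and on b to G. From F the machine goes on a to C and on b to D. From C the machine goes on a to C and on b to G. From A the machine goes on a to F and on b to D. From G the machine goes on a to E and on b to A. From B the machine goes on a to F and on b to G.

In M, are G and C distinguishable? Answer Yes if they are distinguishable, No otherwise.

Every state is reachable, so we keep all 7.
Start with accepting vs non-accepting: {A,D,G} | {B,C,E,F}.
Stable partition: {A,D,G} | {B,C,E,F} — 2 equivalence classes.
G and C end up in different blocks, so they are distinguishable. For instance, the string 'ε' is accepted from only G.

Yes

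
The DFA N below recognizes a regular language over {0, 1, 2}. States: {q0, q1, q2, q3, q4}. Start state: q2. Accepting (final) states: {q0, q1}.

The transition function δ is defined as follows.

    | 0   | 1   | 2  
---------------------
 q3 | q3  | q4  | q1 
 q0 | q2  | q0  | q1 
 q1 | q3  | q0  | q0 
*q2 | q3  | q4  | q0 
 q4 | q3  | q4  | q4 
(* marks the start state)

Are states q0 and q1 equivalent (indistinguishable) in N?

Yes

All states are reachable from the start state.
P0 = {q0,q1} | {q2,q3,q4}.
Split {q2,q3,q4} by δ(·,2) → {q2,q3} and {q4}.
Stable partition: {q0,q1} | {q2,q3} | {q4} — 3 equivalence classes.
q0 and q1 lie in the same block of the stable partition, so they are equivalent — no string distinguishes them.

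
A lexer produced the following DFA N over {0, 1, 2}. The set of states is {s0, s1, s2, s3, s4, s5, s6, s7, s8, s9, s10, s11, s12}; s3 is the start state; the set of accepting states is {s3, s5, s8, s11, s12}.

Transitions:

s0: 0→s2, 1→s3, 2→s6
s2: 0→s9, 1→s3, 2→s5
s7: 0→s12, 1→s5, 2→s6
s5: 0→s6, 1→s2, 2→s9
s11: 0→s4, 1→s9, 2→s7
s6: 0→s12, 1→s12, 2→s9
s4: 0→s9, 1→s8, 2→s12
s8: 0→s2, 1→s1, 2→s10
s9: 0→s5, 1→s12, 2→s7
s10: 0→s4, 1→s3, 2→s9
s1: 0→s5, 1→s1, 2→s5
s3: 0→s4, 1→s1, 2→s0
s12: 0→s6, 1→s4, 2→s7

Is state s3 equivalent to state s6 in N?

No

States {s11} cannot be reached from the start state, so discard them.
Start with accepting vs non-accepting: {s3,s5,s8,s12} | {s0,s1,s2,s4,s6,s7,s9,s10}.
Refine {s0,s1,s2,s4,s6,s7,s9,s10} on symbol 0: members go to different blocks, giving {s0,s2,s4,s10} and {s1,s6,s7,s9}.
Refine {s3,s5,s8,s12} on symbol 0: members go to different blocks, giving {s3,s8} and {s5,s12}.
On input 0, block {s0,s2,s4,s10} splits into {s0,s10} and {s2,s4}.
Refine {s1,s6,s7,s9} on symbol 1: members go to different blocks, giving {s6,s7,s9} and {s1}.
The partition is now stable with 6 blocks: {s3,s8} | {s0,s10} | {s6,s7,s9} | {s5,s12} | {s2,s4} | {s1}.
s3 and s6 end up in different blocks, so they are distinguishable. For instance, the string 'ε' is accepted from only s3.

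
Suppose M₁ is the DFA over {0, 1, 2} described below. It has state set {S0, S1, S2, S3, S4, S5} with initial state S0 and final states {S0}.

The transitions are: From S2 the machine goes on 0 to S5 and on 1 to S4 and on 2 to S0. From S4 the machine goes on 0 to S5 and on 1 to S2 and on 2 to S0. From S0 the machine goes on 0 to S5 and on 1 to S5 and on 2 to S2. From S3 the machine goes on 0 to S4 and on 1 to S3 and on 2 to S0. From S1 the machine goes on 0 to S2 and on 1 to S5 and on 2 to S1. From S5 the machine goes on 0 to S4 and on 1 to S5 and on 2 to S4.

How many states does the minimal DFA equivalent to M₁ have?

Reachable states from the start: {S0,S2,S4,S5}. Unreachable: {S1,S3} — drop them.
P0 = {S0} | {S2,S4,S5}.
On input 2, block {S2,S4,S5} splits into {S2,S4} and {S5}.
No further refinement is possible. Final partition (3 blocks): {S0} | {S2,S4} | {S5}.

3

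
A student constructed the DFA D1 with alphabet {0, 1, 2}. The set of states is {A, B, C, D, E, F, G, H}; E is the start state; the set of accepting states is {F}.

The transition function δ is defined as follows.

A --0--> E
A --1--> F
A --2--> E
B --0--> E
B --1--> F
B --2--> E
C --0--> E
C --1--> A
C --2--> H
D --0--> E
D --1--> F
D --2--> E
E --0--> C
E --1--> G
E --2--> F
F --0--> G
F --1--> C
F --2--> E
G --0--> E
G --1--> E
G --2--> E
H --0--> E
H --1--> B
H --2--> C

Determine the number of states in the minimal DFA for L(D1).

5

First remove the unreachable states {D}; 7 states remain.
P0 = {F} | {A,B,C,E,G,H}.
Split {A,B,C,E,G,H} by δ(·,1) → {C,E,G,H} and {A,B}.
On input 1, block {C,E,G,H} splits into {C,H} and {E,G}.
Refine {E,G} on symbol 0: members go to different blocks, giving {E} and {G}.
Stable partition: {F} | {C,H} | {A,B} | {E} | {G} — 5 equivalence classes.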